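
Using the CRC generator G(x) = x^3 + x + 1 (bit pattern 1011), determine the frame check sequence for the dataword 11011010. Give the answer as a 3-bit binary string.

Append 3 zeros: 11011010000. Divide by 1011 (XOR where the leading bit is 1):
  pos 0: 1101 XOR 1011 = 0110
  pos 1: 1101 XOR 1011 = 0110
  pos 2: 1100 XOR 1011 = 0111
  pos 3: 1111 XOR 1011 = 0100
  pos 4: 1000 XOR 1011 = 0011
  pos 6: 1100 XOR 1011 = 0111
  pos 7: 1110 XOR 1011 = 0101
Remainder (last 3 bits) = 101. This is the CRC / FCS.

101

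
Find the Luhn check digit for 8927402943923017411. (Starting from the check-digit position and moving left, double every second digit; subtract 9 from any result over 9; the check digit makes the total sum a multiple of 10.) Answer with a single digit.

Partial digits right→left: 1 1 4 7 1 0 3 2 9 3 4 9 2 0 4 7 2 9 8
Double every second digit counting from the check-digit position (so the 1st, 3rd, 5th, ... of the partial from the right).
  doubled (with −9 where >9): 2 8 2 6 9 8 4 8 4 7 → sum 58
  kept as-is: 1 7 0 2 3 9 0 7 9 → sum 38
Total = 58 + 38 = 96.
Check digit = (10 − (96 mod 10)) mod 10 = 4.

4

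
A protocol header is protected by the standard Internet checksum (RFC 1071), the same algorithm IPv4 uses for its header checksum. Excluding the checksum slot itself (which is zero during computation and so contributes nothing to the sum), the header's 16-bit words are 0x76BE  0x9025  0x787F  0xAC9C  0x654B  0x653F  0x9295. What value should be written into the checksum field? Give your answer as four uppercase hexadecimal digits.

76DF

One's-complement addition (fold any carry out of bit 15 back into bit 0):
  0x76BE + 0x9025 = 0x106E3 → wrap carry → 0x06E4
  0x06E4 + 0x787F = 0x07F63
  0x7F63 + 0xAC9C = 0x12BFF → wrap carry → 0x2C00
  0x2C00 + 0x654B = 0x0914B
  0x914B + 0x653F = 0x0F68A
  0xF68A + 0x9295 = 0x1891F → wrap carry → 0x8920
One's-complement sum = 0x8920.
Checksum = ~0x8920 & 0xFFFF = 0x76DF.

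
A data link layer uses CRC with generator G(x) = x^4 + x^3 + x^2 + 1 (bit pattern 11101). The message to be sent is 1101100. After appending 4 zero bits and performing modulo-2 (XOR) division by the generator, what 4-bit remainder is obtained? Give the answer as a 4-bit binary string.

0011

Append 4 zeros: 11011000000. Divide by 11101 (XOR where the leading bit is 1):
  pos 0: 11011 XOR 11101 = 00110
  pos 2: 11000 XOR 11101 = 00101
  pos 4: 10100 XOR 11101 = 01001
  pos 5: 10010 XOR 11101 = 01111
  pos 6: 11110 XOR 11101 = 00011
Remainder (last 4 bits) = 0011. This is the CRC / FCS.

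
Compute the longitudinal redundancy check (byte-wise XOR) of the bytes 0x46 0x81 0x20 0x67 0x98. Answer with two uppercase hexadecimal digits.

XOR the bytes together:
  start with 0x46
  0x46 ⊕ 0x81 = 0xC7
  0xC7 ⊕ 0x20 = 0xE7
  0xE7 ⊕ 0x67 = 0x80
  0x80 ⊕ 0x98 = 0x18

18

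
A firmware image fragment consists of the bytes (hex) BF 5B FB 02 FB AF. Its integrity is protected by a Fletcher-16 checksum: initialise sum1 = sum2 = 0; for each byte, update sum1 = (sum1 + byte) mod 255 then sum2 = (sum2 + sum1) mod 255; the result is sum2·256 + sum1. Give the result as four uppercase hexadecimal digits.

Running sums (mod 255):
  after byte 0 (BF): sum1=191, sum2=191
  after byte 1 (5B): sum1=27, sum2=218
  after byte 2 (FB): sum1=23, sum2=241
  after byte 3 (02): sum1=25, sum2=11
  after byte 4 (FB): sum1=21, sum2=32
  after byte 5 (AF): sum1=196, sum2=228
Checksum = sum2·256 + sum1 = 228·256 + 196 = 58564 = 0xE4C4.

E4C4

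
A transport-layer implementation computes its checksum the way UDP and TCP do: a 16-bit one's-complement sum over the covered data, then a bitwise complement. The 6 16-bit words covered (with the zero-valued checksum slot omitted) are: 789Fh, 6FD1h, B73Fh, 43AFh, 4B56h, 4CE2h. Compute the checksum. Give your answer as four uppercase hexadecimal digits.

One's-complement addition (fold any carry out of bit 15 back into bit 0):
  0x789F + 0x6FD1 = 0x0E870
  0xE870 + 0xB73F = 0x19FAF → wrap carry → 0x9FB0
  0x9FB0 + 0x43AF = 0x0E35F
  0xE35F + 0x4B56 = 0x12EB5 → wrap carry → 0x2EB6
  0x2EB6 + 0x4CE2 = 0x07B98
One's-complement sum = 0x7B98.
Checksum = ~0x7B98 & 0xFFFF = 0x8467.

8467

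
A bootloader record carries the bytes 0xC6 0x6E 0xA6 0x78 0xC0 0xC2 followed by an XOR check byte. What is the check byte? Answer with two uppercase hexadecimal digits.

74

XOR the bytes together:
  start with 0xC6
  0xC6 ⊕ 0x6E = 0xA8
  0xA8 ⊕ 0xA6 = 0x0E
  0x0E ⊕ 0x78 = 0x76
  0x76 ⊕ 0xC0 = 0xB6
  0xB6 ⊕ 0xC2 = 0x74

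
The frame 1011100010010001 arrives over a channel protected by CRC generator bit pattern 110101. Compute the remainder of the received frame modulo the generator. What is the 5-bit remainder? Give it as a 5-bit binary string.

Modulo-2 division of 1011100010010001 by 110101:
  pos 0: 101110 XOR 110101 = 011011
  pos 1: 110110 XOR 110101 = 000011
  pos 5: 110100 XOR 110101 = 000001
  pos 10: 110001 XOR 110101 = 000100
Remainder = 00100 (nonzero — an error is detected).

00100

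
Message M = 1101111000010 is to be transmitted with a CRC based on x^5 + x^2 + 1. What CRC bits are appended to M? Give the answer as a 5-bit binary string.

01010

Append 5 zeros: 110111100001000000. Divide by 100101 (XOR where the leading bit is 1):
  pos 0: 110111 XOR 100101 = 010010
  pos 1: 100101 XOR 100101 = 000000
  pos 11: 100000 XOR 100101 = 000101
Remainder (last 5 bits) = 01010. This is the CRC / FCS.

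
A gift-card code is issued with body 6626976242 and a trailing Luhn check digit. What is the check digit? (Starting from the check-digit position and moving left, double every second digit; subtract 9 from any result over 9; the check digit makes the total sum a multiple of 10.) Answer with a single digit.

4

Partial digits right→left: 2 4 2 6 7 9 6 2 6 6
Double every second digit counting from the check-digit position (so the 1st, 3rd, 5th, ... of the partial from the right).
  doubled (with −9 where >9): 4 4 5 3 3 → sum 19
  kept as-is: 4 6 9 2 6 → sum 27
Total = 19 + 27 = 46.
Check digit = (10 − (46 mod 10)) mod 10 = 4.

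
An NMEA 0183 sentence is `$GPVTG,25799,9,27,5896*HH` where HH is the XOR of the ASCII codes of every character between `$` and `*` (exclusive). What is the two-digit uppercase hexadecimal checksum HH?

5C

XOR the ASCII codes of the payload characters:
  'G' = 0x47 → acc = 0x47
  'P' = 0x50 → acc = 0x17
  'V' = 0x56 → acc = 0x41
  'T' = 0x54 → acc = 0x15
  'G' = 0x47 → acc = 0x52
  ',' = 0x2C → acc = 0x7E
  '2' = 0x32 → acc = 0x4C
  '5' = 0x35 → acc = 0x79
  '7' = 0x37 → acc = 0x4E
  '9' = 0x39 → acc = 0x77
  '9' = 0x39 → acc = 0x4E
  ',' = 0x2C → acc = 0x62
  '9' = 0x39 → acc = 0x5B
  ',' = 0x2C → acc = 0x77
  '2' = 0x32 → acc = 0x45
  '7' = 0x37 → acc = 0x72
  ',' = 0x2C → acc = 0x5E
  '5' = 0x35 → acc = 0x6B
  '8' = 0x38 → acc = 0x53
  '9' = 0x39 → acc = 0x6A
  '6' = 0x36 → acc = 0x5C
Checksum = 0x5C.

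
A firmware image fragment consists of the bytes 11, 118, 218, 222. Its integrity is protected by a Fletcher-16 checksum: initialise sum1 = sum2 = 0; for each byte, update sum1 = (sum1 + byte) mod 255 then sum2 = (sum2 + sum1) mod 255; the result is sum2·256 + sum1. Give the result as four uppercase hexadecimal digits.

243B

Running sums (mod 255):
  after byte 0 (11): sum1=11, sum2=11
  after byte 1 (118): sum1=129, sum2=140
  after byte 2 (218): sum1=92, sum2=232
  after byte 3 (222): sum1=59, sum2=36
Checksum = sum2·256 + sum1 = 36·256 + 59 = 9275 = 0x243B.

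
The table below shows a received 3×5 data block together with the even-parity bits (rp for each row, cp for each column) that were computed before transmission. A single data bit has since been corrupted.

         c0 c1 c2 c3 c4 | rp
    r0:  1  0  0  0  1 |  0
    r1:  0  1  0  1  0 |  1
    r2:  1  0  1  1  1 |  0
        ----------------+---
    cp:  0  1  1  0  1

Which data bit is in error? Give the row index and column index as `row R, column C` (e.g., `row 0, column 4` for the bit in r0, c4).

Recompute each row's even parity and compare to rp:
  r0: data parity 0, sent rp 0 → ok
  r1: data parity 0, sent rp 1 → mismatch
  r2: data parity 0, sent rp 0 → ok
Recompute each column's even parity and compare to cp:
  c0: data parity 0, sent cp 0 → ok
  c1: data parity 1, sent cp 1 → ok
  c2: data parity 1, sent cp 1 → ok
  c3: data parity 0, sent cp 0 → ok
  c4: data parity 0, sent cp 1 → mismatch
Exactly one row (r1) and one column (c4) fail → the flipped bit is at their intersection.

row 1, column 4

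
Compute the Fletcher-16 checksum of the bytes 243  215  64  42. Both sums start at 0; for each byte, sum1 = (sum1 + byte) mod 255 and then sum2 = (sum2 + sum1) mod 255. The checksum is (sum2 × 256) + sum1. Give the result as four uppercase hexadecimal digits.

Running sums (mod 255):
  after byte 0 (243): sum1=243, sum2=243
  after byte 1 (215): sum1=203, sum2=191
  after byte 2 (64): sum1=12, sum2=203
  after byte 3 (42): sum1=54, sum2=2
Checksum = sum2·256 + sum1 = 2·256 + 54 = 566 = 0x0236.

0236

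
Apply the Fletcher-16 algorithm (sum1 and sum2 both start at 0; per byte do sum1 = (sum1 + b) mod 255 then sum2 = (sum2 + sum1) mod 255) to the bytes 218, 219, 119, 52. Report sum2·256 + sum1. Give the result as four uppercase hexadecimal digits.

2262

Running sums (mod 255):
  after byte 0 (218): sum1=218, sum2=218
  after byte 1 (219): sum1=182, sum2=145
  after byte 2 (119): sum1=46, sum2=191
  after byte 3 (52): sum1=98, sum2=34
Checksum = sum2·256 + sum1 = 34·256 + 98 = 8802 = 0x2262.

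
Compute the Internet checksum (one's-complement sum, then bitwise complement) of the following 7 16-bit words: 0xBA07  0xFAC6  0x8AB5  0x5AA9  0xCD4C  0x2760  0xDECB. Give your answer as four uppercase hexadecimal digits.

9259

One's-complement addition (fold any carry out of bit 15 back into bit 0):
  0xBA07 + 0xFAC6 = 0x1B4CD → wrap carry → 0xB4CE
  0xB4CE + 0x8AB5 = 0x13F83 → wrap carry → 0x3F84
  0x3F84 + 0x5AA9 = 0x09A2D
  0x9A2D + 0xCD4C = 0x16779 → wrap carry → 0x677A
  0x677A + 0x2760 = 0x08EDA
  0x8EDA + 0xDECB = 0x16DA5 → wrap carry → 0x6DA6
One's-complement sum = 0x6DA6.
Checksum = ~0x6DA6 & 0xFFFF = 0x9259.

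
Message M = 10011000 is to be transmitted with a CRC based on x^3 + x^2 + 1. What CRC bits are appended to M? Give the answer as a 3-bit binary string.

010

Append 3 zeros: 10011000000. Divide by 1101 (XOR where the leading bit is 1):
  pos 0: 1001 XOR 1101 = 0100
  pos 1: 1001 XOR 1101 = 0100
  pos 2: 1000 XOR 1101 = 0101
  pos 3: 1010 XOR 1101 = 0111
  pos 4: 1110 XOR 1101 = 0011
  pos 6: 1100 XOR 1101 = 0001
Remainder (last 3 bits) = 010. This is the CRC / FCS.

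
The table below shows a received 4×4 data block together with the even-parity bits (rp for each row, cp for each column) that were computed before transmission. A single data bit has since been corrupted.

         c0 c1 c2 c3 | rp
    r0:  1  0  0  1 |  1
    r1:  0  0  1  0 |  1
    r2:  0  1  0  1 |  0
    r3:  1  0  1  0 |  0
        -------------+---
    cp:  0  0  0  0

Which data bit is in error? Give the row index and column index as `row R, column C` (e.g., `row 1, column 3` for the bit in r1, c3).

Recompute each row's even parity and compare to rp:
  r0: data parity 0, sent rp 1 → mismatch
  r1: data parity 1, sent rp 1 → ok
  r2: data parity 0, sent rp 0 → ok
  r3: data parity 0, sent rp 0 → ok
Recompute each column's even parity and compare to cp:
  c0: data parity 0, sent cp 0 → ok
  c1: data parity 1, sent cp 0 → mismatch
  c2: data parity 0, sent cp 0 → ok
  c3: data parity 0, sent cp 0 → ok
Exactly one row (r0) and one column (c1) fail → the flipped bit is at their intersection.

row 0, column 1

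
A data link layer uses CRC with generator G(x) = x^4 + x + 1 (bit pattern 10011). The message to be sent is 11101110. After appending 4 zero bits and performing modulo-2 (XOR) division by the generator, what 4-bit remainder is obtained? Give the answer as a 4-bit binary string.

Append 4 zeros: 111011100000. Divide by 10011 (XOR where the leading bit is 1):
  pos 0: 11101 XOR 10011 = 01110
  pos 1: 11101 XOR 10011 = 01110
  pos 2: 11101 XOR 10011 = 01110
  pos 3: 11100 XOR 10011 = 01111
  pos 4: 11110 XOR 10011 = 01101
  pos 5: 11010 XOR 10011 = 01001
  pos 6: 10010 XOR 10011 = 00001
Remainder (last 4 bits) = 0010. This is the CRC / FCS.

0010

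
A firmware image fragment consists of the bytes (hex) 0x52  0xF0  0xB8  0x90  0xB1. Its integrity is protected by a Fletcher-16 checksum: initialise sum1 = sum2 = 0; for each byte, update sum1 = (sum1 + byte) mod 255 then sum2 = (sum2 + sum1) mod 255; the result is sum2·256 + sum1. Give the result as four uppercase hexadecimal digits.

5C3E

Running sums (mod 255):
  after byte 0 (0x52): sum1=82, sum2=82
  after byte 1 (0xF0): sum1=67, sum2=149
  after byte 2 (0xB8): sum1=251, sum2=145
  after byte 3 (0x90): sum1=140, sum2=30
  after byte 4 (0xB1): sum1=62, sum2=92
Checksum = sum2·256 + sum1 = 92·256 + 62 = 23614 = 0x5C3E.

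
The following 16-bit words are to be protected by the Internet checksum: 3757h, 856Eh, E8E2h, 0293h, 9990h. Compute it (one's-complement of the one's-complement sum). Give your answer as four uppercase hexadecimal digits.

BE33

One's-complement addition (fold any carry out of bit 15 back into bit 0):
  0x3757 + 0x856E = 0x0BCC5
  0xBCC5 + 0xE8E2 = 0x1A5A7 → wrap carry → 0xA5A8
  0xA5A8 + 0x0293 = 0x0A83B
  0xA83B + 0x9990 = 0x141CB → wrap carry → 0x41CC
One's-complement sum = 0x41CC.
Checksum = ~0x41CC & 0xFFFF = 0xBE33.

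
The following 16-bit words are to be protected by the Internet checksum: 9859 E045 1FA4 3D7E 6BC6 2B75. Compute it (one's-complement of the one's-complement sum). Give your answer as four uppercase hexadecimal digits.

9302

One's-complement addition (fold any carry out of bit 15 back into bit 0):
  0x9859 + 0xE045 = 0x1789E → wrap carry → 0x789F
  0x789F + 0x1FA4 = 0x09843
  0x9843 + 0x3D7E = 0x0D5C1
  0xD5C1 + 0x6BC6 = 0x14187 → wrap carry → 0x4188
  0x4188 + 0x2B75 = 0x06CFD
One's-complement sum = 0x6CFD.
Checksum = ~0x6CFD & 0xFFFF = 0x9302.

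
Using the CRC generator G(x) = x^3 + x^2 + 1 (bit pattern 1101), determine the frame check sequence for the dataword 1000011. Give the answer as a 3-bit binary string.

Append 3 zeros: 1000011000. Divide by 1101 (XOR where the leading bit is 1):
  pos 0: 1000 XOR 1101 = 0101
  pos 1: 1010 XOR 1101 = 0111
  pos 2: 1111 XOR 1101 = 0010
  pos 4: 1010 XOR 1101 = 0111
  pos 5: 1110 XOR 1101 = 0011
Remainder (last 3 bits) = 110. This is the CRC / FCS.

110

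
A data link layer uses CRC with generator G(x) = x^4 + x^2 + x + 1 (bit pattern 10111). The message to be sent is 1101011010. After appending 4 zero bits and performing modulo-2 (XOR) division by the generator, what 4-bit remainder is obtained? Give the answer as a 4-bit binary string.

Append 4 zeros: 11010110100000. Divide by 10111 (XOR where the leading bit is 1):
  pos 0: 11010 XOR 10111 = 01101
  pos 1: 11011 XOR 10111 = 01100
  pos 2: 11001 XOR 10111 = 01110
  pos 3: 11100 XOR 10111 = 01011
  pos 4: 10111 XOR 10111 = 00000
Remainder (last 4 bits) = 0000. This is the CRC / FCS.

0000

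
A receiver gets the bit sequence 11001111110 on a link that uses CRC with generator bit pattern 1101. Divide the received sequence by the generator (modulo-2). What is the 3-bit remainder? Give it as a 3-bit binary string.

Modulo-2 division of 11001111110 by 1101:
  pos 0: 1100 XOR 1101 = 0001
  pos 3: 1111 XOR 1101 = 0010
  pos 5: 1011 XOR 1101 = 0110
  pos 6: 1101 XOR 1101 = 0000
Remainder = 000 (zero — the frame passes the CRC check).

000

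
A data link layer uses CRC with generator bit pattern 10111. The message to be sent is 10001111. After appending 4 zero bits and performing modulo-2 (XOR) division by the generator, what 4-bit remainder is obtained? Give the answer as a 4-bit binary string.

Append 4 zeros: 100011110000. Divide by 10111 (XOR where the leading bit is 1):
  pos 0: 10001 XOR 10111 = 00110
  pos 2: 11011 XOR 10111 = 01100
  pos 3: 11001 XOR 10111 = 01110
  pos 4: 11100 XOR 10111 = 01011
  pos 5: 10110 XOR 10111 = 00001
Remainder (last 4 bits) = 0100. This is the CRC / FCS.

0100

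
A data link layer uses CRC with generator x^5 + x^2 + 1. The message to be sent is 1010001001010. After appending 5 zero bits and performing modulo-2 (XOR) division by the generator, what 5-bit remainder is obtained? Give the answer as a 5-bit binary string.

01100

Append 5 zeros: 101000100101000000. Divide by 100101 (XOR where the leading bit is 1):
  pos 0: 101000 XOR 100101 = 001101
  pos 2: 110110 XOR 100101 = 010011
  pos 3: 100110 XOR 100101 = 000011
  pos 7: 111010 XOR 100101 = 011111
  pos 8: 111110 XOR 100101 = 011011
  pos 9: 110110 XOR 100101 = 010011
  pos 10: 100110 XOR 100101 = 000011
Remainder (last 5 bits) = 01100. This is the CRC / FCS.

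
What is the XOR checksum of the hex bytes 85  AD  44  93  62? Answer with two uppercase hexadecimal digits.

9D

XOR the bytes together:
  start with 0x85
  0x85 ⊕ 0xAD = 0x28
  0x28 ⊕ 0x44 = 0x6C
  0x6C ⊕ 0x93 = 0xFF
  0xFF ⊕ 0x62 = 0x9D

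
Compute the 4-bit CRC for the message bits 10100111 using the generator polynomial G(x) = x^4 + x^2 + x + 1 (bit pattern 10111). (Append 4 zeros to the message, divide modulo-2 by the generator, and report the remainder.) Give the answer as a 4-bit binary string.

0001

Append 4 zeros: 101001110000. Divide by 10111 (XOR where the leading bit is 1):
  pos 0: 10100 XOR 10111 = 00011
  pos 3: 11111 XOR 10111 = 01000
  pos 4: 10000 XOR 10111 = 00111
  pos 6: 11100 XOR 10111 = 01011
  pos 7: 10110 XOR 10111 = 00001
Remainder (last 4 bits) = 0001. This is the CRC / FCS.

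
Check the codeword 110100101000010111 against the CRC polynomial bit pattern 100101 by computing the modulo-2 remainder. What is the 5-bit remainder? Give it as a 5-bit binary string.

Modulo-2 division of 110100101000010111 by 100101:
  pos 0: 110100 XOR 100101 = 010001
  pos 1: 100011 XOR 100101 = 000110
  pos 4: 110010 XOR 100101 = 010111
  pos 5: 101110 XOR 100101 = 001011
  pos 7: 101100 XOR 100101 = 001001
  pos 9: 100110 XOR 100101 = 000011
Remainder = 11111 (nonzero — an error is detected).

11111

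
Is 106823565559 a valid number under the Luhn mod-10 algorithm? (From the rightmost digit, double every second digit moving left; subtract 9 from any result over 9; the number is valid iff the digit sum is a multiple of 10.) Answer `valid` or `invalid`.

invalid

From the right, keep odd positions and double even positions (subtract 9 from any doubled value over 9):
  doubled (positions 2,4,...): 1 1 1 4 3 2 → sum 12
  kept (positions 1,3,...): 9 5 6 3 8 0 → sum 31
Total = 43.
43 mod 10 = 3, so the number is invalid.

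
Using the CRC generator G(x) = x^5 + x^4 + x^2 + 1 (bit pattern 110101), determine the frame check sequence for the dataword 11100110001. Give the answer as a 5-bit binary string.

11101

Append 5 zeros: 1110011000100000. Divide by 110101 (XOR where the leading bit is 1):
  pos 0: 111001 XOR 110101 = 001100
  pos 2: 110010 XOR 110101 = 000111
  pos 5: 111001 XOR 110101 = 001100
  pos 7: 110000 XOR 110101 = 000101
  pos 10: 101000 XOR 110101 = 011101
Remainder (last 5 bits) = 11101. This is the CRC / FCS.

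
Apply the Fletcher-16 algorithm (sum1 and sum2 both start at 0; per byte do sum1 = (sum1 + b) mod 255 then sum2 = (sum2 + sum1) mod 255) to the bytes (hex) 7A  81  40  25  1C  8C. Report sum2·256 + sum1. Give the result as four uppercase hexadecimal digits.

Running sums (mod 255):
  after byte 0 (7A): sum1=122, sum2=122
  after byte 1 (81): sum1=251, sum2=118
  after byte 2 (40): sum1=60, sum2=178
  after byte 3 (25): sum1=97, sum2=20
  after byte 4 (1C): sum1=125, sum2=145
  after byte 5 (8C): sum1=10, sum2=155
Checksum = sum2·256 + sum1 = 155·256 + 10 = 39690 = 0x9B0A.

9B0A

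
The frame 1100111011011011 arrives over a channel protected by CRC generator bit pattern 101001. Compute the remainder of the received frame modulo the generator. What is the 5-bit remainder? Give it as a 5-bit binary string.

Modulo-2 division of 1100111011011011 by 101001:
  pos 0: 110011 XOR 101001 = 011010
  pos 1: 110101 XOR 101001 = 011100
  pos 2: 111000 XOR 101001 = 010001
  pos 3: 100011 XOR 101001 = 001010
  pos 5: 101010 XOR 101001 = 000011
  pos 9: 111101 XOR 101001 = 010100
  pos 10: 101001 XOR 101001 = 000000
Remainder = 00000 (zero — the frame passes the CRC check).

00000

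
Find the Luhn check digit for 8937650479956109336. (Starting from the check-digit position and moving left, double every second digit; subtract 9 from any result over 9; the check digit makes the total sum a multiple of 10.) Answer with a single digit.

Partial digits right→left: 6 3 3 9 0 1 6 5 9 9 7 4 0 5 6 7 3 9 8
Double every second digit counting from the check-digit position (so the 1st, 3rd, 5th, ... of the partial from the right).
  doubled (with −9 where >9): 3 6 0 3 9 5 0 3 6 7 → sum 42
  kept as-is: 3 9 1 5 9 4 5 7 9 → sum 52
Total = 42 + 52 = 94.
Check digit = (10 − (94 mod 10)) mod 10 = 6.

6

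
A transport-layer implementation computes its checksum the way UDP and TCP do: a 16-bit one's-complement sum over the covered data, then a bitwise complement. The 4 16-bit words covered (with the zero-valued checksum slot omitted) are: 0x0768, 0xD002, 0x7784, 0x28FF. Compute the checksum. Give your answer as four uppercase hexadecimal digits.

8811

One's-complement addition (fold any carry out of bit 15 back into bit 0):
  0x0768 + 0xD002 = 0x0D76A
  0xD76A + 0x7784 = 0x14EEE → wrap carry → 0x4EEF
  0x4EEF + 0x28FF = 0x077EE
One's-complement sum = 0x77EE.
Checksum = ~0x77EE & 0xFFFF = 0x8811.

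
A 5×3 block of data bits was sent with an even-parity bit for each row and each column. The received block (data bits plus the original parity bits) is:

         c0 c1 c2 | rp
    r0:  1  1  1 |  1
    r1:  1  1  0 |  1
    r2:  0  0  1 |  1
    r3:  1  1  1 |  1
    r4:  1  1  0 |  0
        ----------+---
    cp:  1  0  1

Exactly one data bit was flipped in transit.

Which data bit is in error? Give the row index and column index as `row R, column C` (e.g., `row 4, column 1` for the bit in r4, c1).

row 1, column 0

Recompute each row's even parity and compare to rp:
  r0: data parity 1, sent rp 1 → ok
  r1: data parity 0, sent rp 1 → mismatch
  r2: data parity 1, sent rp 1 → ok
  r3: data parity 1, sent rp 1 → ok
  r4: data parity 0, sent rp 0 → ok
Recompute each column's even parity and compare to cp:
  c0: data parity 0, sent cp 1 → mismatch
  c1: data parity 0, sent cp 0 → ok
  c2: data parity 1, sent cp 1 → ok
Exactly one row (r1) and one column (c0) fail → the flipped bit is at their intersection.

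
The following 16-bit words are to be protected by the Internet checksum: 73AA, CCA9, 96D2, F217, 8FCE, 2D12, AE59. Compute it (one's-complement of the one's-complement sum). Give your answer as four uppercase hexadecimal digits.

CB86

One's-complement addition (fold any carry out of bit 15 back into bit 0):
  0x73AA + 0xCCA9 = 0x14053 → wrap carry → 0x4054
  0x4054 + 0x96D2 = 0x0D726
  0xD726 + 0xF217 = 0x1C93D → wrap carry → 0xC93E
  0xC93E + 0x8FCE = 0x1590C → wrap carry → 0x590D
  0x590D + 0x2D12 = 0x0861F
  0x861F + 0xAE59 = 0x13478 → wrap carry → 0x3479
One's-complement sum = 0x3479.
Checksum = ~0x3479 & 0xFFFF = 0xCB86.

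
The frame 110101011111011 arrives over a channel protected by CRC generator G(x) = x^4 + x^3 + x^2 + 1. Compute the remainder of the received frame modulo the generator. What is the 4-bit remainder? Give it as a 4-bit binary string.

1000

Modulo-2 division of 110101011111011 by 11101:
  pos 0: 11010 XOR 11101 = 00111
  pos 2: 11110 XOR 11101 = 00011
  pos 5: 11111 XOR 11101 = 00010
  pos 8: 10110 XOR 11101 = 01011
  pos 9: 10111 XOR 11101 = 01010
  pos 10: 10101 XOR 11101 = 01000
Remainder = 1000 (nonzero — an error is detected).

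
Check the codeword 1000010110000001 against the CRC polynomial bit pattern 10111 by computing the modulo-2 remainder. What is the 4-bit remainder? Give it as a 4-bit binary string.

Modulo-2 division of 1000010110000001 by 10111:
  pos 0: 10000 XOR 10111 = 00111
  pos 2: 11110 XOR 10111 = 01001
  pos 3: 10011 XOR 10111 = 00100
  pos 5: 10010 XOR 10111 = 00101
  pos 7: 10100 XOR 10111 = 00011
  pos 10: 11000 XOR 10111 = 01111
  pos 11: 11111 XOR 10111 = 01000
Remainder = 1000 (nonzero — an error is detected).

1000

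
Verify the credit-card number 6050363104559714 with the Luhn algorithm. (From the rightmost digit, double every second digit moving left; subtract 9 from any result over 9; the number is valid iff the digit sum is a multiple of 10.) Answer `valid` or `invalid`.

invalid

From the right, keep odd positions and double even positions (subtract 9 from any doubled value over 9):
  doubled (positions 2,4,...): 2 9 1 0 6 6 1 3 → sum 28
  kept (positions 1,3,...): 4 7 5 4 1 6 0 0 → sum 27
Total = 55.
55 mod 10 = 5, so the number is invalid.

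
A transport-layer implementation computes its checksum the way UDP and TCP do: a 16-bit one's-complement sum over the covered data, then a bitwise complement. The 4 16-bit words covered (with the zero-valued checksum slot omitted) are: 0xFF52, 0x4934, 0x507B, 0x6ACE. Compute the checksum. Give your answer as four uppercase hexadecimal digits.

One's-complement addition (fold any carry out of bit 15 back into bit 0):
  0xFF52 + 0x4934 = 0x14886 → wrap carry → 0x4887
  0x4887 + 0x507B = 0x09902
  0x9902 + 0x6ACE = 0x103D0 → wrap carry → 0x03D1
One's-complement sum = 0x03D1.
Checksum = ~0x03D1 & 0xFFFF = 0xFC2E.

FC2E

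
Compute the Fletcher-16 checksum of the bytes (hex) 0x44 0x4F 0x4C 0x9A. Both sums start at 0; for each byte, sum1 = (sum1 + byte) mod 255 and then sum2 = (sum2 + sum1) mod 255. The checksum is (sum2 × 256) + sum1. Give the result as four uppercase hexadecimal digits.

Running sums (mod 255):
  after byte 0 (0x44): sum1=68, sum2=68
  after byte 1 (0x4F): sum1=147, sum2=215
  after byte 2 (0x4C): sum1=223, sum2=183
  after byte 3 (0x9A): sum1=122, sum2=50
Checksum = sum2·256 + sum1 = 50·256 + 122 = 12922 = 0x327A.

327A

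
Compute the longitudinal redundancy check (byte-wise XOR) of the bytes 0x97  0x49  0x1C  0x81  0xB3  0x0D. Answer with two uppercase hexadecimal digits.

XOR the bytes together:
  start with 0x97
  0x97 ⊕ 0x49 = 0xDE
  0xDE ⊕ 0x1C = 0xC2
  0xC2 ⊕ 0x81 = 0x43
  0x43 ⊕ 0xB3 = 0xF0
  0xF0 ⊕ 0x0D = 0xFD

FD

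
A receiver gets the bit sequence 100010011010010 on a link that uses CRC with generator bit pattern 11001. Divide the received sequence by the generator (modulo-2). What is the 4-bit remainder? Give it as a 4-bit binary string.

Modulo-2 division of 100010011010010 by 11001:
  pos 0: 10001 XOR 11001 = 01000
  pos 1: 10000 XOR 11001 = 01001
  pos 2: 10010 XOR 11001 = 01011
  pos 3: 10111 XOR 11001 = 01110
  pos 4: 11101 XOR 11001 = 00100
  pos 6: 10001 XOR 11001 = 01000
  pos 7: 10000 XOR 11001 = 01001
  pos 8: 10010 XOR 11001 = 01011
  pos 9: 10111 XOR 11001 = 01110
  pos 10: 11100 XOR 11001 = 00101
Remainder = 0101 (nonzero — an error is detected).

0101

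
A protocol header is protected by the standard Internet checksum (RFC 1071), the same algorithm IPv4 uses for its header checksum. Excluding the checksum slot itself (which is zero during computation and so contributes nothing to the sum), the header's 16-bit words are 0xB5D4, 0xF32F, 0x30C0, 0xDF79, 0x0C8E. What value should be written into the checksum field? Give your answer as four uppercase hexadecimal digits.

3A33

One's-complement addition (fold any carry out of bit 15 back into bit 0):
  0xB5D4 + 0xF32F = 0x1A903 → wrap carry → 0xA904
  0xA904 + 0x30C0 = 0x0D9C4
  0xD9C4 + 0xDF79 = 0x1B93D → wrap carry → 0xB93E
  0xB93E + 0x0C8E = 0x0C5CC
One's-complement sum = 0xC5CC.
Checksum = ~0xC5CC & 0xFFFF = 0x3A33.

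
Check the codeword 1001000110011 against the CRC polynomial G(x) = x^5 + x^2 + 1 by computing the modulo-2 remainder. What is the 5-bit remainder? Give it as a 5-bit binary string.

00010

Modulo-2 division of 1001000110011 by 100101:
  pos 0: 100100 XOR 100101 = 000001
  pos 5: 101100 XOR 100101 = 001001
  pos 7: 100111 XOR 100101 = 000010
Remainder = 00010 (nonzero — an error is detected).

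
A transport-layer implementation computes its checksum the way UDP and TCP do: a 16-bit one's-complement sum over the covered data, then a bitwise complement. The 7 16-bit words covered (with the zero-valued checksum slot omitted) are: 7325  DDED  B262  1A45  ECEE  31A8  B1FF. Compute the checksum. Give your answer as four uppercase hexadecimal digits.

One's-complement addition (fold any carry out of bit 15 back into bit 0):
  0x7325 + 0xDDED = 0x15112 → wrap carry → 0x5113
  0x5113 + 0xB262 = 0x10375 → wrap carry → 0x0376
  0x0376 + 0x1A45 = 0x01DBB
  0x1DBB + 0xECEE = 0x10AA9 → wrap carry → 0x0AAA
  0x0AAA + 0x31A8 = 0x03C52
  0x3C52 + 0xB1FF = 0x0EE51
One's-complement sum = 0xEE51.
Checksum = ~0xEE51 & 0xFFFF = 0x11AE.

11AE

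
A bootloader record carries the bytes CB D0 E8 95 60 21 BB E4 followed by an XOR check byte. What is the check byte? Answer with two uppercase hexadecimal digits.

78

XOR the bytes together:
  start with 0xCB
  0xCB ⊕ 0xD0 = 0x1B
  0x1B ⊕ 0xE8 = 0xF3
  0xF3 ⊕ 0x95 = 0x66
  0x66 ⊕ 0x60 = 0x06
  0x06 ⊕ 0x21 = 0x27
  0x27 ⊕ 0xBB = 0x9C
  0x9C ⊕ 0xE4 = 0x78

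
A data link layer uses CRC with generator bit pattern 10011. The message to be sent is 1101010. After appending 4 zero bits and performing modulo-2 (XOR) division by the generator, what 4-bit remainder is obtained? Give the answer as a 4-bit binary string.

0000

Append 4 zeros: 11010100000. Divide by 10011 (XOR where the leading bit is 1):
  pos 0: 11010 XOR 10011 = 01001
  pos 1: 10011 XOR 10011 = 00000
Remainder (last 4 bits) = 0000. This is the CRC / FCS.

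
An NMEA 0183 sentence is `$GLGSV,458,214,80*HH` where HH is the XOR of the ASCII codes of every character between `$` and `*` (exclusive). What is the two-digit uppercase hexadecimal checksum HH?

XOR the ASCII codes of the payload characters:
  'G' = 0x47 → acc = 0x47
  'L' = 0x4C → acc = 0x0B
  'G' = 0x47 → acc = 0x4C
  'S' = 0x53 → acc = 0x1F
  'V' = 0x56 → acc = 0x49
  ',' = 0x2C → acc = 0x65
  '4' = 0x34 → acc = 0x51
  '5' = 0x35 → acc = 0x64
  '8' = 0x38 → acc = 0x5C
  ',' = 0x2C → acc = 0x70
  '2' = 0x32 → acc = 0x42
  '1' = 0x31 → acc = 0x73
  '4' = 0x34 → acc = 0x47
  ',' = 0x2C → acc = 0x6B
  '8' = 0x38 → acc = 0x53
  '0' = 0x30 → acc = 0x63
Checksum = 0x63.

63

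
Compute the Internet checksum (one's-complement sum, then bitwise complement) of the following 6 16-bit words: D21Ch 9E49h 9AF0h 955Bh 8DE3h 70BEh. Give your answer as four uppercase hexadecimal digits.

60AB

One's-complement addition (fold any carry out of bit 15 back into bit 0):
  0xD21C + 0x9E49 = 0x17065 → wrap carry → 0x7066
  0x7066 + 0x9AF0 = 0x10B56 → wrap carry → 0x0B57
  0x0B57 + 0x955B = 0x0A0B2
  0xA0B2 + 0x8DE3 = 0x12E95 → wrap carry → 0x2E96
  0x2E96 + 0x70BE = 0x09F54
One's-complement sum = 0x9F54.
Checksum = ~0x9F54 & 0xFFFF = 0x60AB.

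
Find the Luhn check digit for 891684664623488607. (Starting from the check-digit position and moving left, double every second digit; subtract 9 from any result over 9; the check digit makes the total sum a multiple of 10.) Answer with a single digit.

2

Partial digits right→left: 7 0 6 8 8 4 3 2 6 4 6 6 4 8 6 1 9 8
Double every second digit counting from the check-digit position (so the 1st, 3rd, 5th, ... of the partial from the right).
  doubled (with −9 where >9): 5 3 7 6 3 3 8 3 9 → sum 47
  kept as-is: 0 8 4 2 4 6 8 1 8 → sum 41
Total = 47 + 41 = 88.
Check digit = (10 − (88 mod 10)) mod 10 = 2.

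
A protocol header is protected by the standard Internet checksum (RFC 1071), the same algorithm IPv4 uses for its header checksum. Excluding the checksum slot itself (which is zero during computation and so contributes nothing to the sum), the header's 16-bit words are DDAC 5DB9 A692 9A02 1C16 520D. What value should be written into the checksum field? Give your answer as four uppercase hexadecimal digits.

One's-complement addition (fold any carry out of bit 15 back into bit 0):
  0xDDAC + 0x5DB9 = 0x13B65 → wrap carry → 0x3B66
  0x3B66 + 0xA692 = 0x0E1F8
  0xE1F8 + 0x9A02 = 0x17BFA → wrap carry → 0x7BFB
  0x7BFB + 0x1C16 = 0x09811
  0x9811 + 0x520D = 0x0EA1E
One's-complement sum = 0xEA1E.
Checksum = ~0xEA1E & 0xFFFF = 0x15E1.

15E1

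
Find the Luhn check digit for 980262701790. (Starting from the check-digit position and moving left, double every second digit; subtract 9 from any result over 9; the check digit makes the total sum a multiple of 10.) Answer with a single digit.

8

Partial digits right→left: 0 9 7 1 0 7 2 6 2 0 8 9
Double every second digit counting from the check-digit position (so the 1st, 3rd, 5th, ... of the partial from the right).
  doubled (with −9 where >9): 0 5 0 4 4 7 → sum 20
  kept as-is: 9 1 7 6 0 9 → sum 32
Total = 20 + 32 = 52.
Check digit = (10 − (52 mod 10)) mod 10 = 8.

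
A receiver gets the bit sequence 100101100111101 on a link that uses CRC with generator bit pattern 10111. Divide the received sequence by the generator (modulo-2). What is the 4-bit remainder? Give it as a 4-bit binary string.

Modulo-2 division of 100101100111101 by 10111:
  pos 0: 10010 XOR 10111 = 00101
  pos 2: 10111 XOR 10111 = 00000
  pos 9: 11110 XOR 10111 = 01001
  pos 10: 10011 XOR 10111 = 00100
Remainder = 0100 (nonzero — an error is detected).

0100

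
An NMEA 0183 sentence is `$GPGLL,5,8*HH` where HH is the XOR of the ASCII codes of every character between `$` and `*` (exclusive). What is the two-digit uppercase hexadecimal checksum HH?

XOR the ASCII codes of the payload characters:
  'G' = 0x47 → acc = 0x47
  'P' = 0x50 → acc = 0x17
  'G' = 0x47 → acc = 0x50
  'L' = 0x4C → acc = 0x1C
  'L' = 0x4C → acc = 0x50
  ',' = 0x2C → acc = 0x7C
  '5' = 0x35 → acc = 0x49
  ',' = 0x2C → acc = 0x65
  '8' = 0x38 → acc = 0x5D
Checksum = 0x5D.

5D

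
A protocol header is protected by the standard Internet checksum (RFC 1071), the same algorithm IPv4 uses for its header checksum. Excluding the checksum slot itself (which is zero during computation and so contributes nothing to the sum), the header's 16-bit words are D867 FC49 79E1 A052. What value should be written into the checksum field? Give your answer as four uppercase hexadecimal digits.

One's-complement addition (fold any carry out of bit 15 back into bit 0):
  0xD867 + 0xFC49 = 0x1D4B0 → wrap carry → 0xD4B1
  0xD4B1 + 0x79E1 = 0x14E92 → wrap carry → 0x4E93
  0x4E93 + 0xA052 = 0x0EEE5
One's-complement sum = 0xEEE5.
Checksum = ~0xEEE5 & 0xFFFF = 0x111A.

111A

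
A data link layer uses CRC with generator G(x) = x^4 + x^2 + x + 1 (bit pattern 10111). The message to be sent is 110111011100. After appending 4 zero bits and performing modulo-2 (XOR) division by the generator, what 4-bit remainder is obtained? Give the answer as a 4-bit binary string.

1010

Append 4 zeros: 1101110111000000. Divide by 10111 (XOR where the leading bit is 1):
  pos 0: 11011 XOR 10111 = 01100
  pos 1: 11001 XOR 10111 = 01110
  pos 2: 11100 XOR 10111 = 01011
  pos 3: 10111 XOR 10111 = 00000
  pos 8: 11000 XOR 10111 = 01111
  pos 9: 11110 XOR 10111 = 01001
  pos 10: 10010 XOR 10111 = 00101
Remainder (last 4 bits) = 1010. This is the CRC / FCS.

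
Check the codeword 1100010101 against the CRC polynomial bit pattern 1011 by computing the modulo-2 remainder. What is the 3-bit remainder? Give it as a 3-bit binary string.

101

Modulo-2 division of 1100010101 by 1011:
  pos 0: 1100 XOR 1011 = 0111
  pos 1: 1110 XOR 1011 = 0101
  pos 2: 1011 XOR 1011 = 0000
Remainder = 101 (nonzero — an error is detected).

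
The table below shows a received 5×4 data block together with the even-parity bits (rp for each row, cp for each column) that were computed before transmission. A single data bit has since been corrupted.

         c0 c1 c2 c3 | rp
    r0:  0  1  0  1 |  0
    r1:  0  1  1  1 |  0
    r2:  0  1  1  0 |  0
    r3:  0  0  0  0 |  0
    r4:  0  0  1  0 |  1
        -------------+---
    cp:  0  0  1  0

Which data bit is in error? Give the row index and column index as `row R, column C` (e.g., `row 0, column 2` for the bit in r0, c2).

row 1, column 1

Recompute each row's even parity and compare to rp:
  r0: data parity 0, sent rp 0 → ok
  r1: data parity 1, sent rp 0 → mismatch
  r2: data parity 0, sent rp 0 → ok
  r3: data parity 0, sent rp 0 → ok
  r4: data parity 1, sent rp 1 → ok
Recompute each column's even parity and compare to cp:
  c0: data parity 0, sent cp 0 → ok
  c1: data parity 1, sent cp 0 → mismatch
  c2: data parity 1, sent cp 1 → ok
  c3: data parity 0, sent cp 0 → ok
Exactly one row (r1) and one column (c1) fail → the flipped bit is at their intersection.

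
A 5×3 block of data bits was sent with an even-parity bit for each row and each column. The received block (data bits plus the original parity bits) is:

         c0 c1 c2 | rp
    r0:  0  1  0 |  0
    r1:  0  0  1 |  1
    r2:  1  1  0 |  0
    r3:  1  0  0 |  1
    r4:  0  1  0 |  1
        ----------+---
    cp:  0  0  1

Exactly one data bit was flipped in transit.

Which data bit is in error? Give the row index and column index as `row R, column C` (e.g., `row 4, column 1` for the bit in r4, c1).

row 0, column 1

Recompute each row's even parity and compare to rp:
  r0: data parity 1, sent rp 0 → mismatch
  r1: data parity 1, sent rp 1 → ok
  r2: data parity 0, sent rp 0 → ok
  r3: data parity 1, sent rp 1 → ok
  r4: data parity 1, sent rp 1 → ok
Recompute each column's even parity and compare to cp:
  c0: data parity 0, sent cp 0 → ok
  c1: data parity 1, sent cp 0 → mismatch
  c2: data parity 1, sent cp 1 → ok
Exactly one row (r0) and one column (c1) fail → the flipped bit is at their intersection.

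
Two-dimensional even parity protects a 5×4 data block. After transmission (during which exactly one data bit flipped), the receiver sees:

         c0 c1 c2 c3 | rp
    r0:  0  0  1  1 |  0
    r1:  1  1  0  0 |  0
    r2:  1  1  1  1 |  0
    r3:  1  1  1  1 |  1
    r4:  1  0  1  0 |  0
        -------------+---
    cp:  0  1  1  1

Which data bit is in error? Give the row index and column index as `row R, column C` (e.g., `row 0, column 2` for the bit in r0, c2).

row 3, column 2

Recompute each row's even parity and compare to rp:
  r0: data parity 0, sent rp 0 → ok
  r1: data parity 0, sent rp 0 → ok
  r2: data parity 0, sent rp 0 → ok
  r3: data parity 0, sent rp 1 → mismatch
  r4: data parity 0, sent rp 0 → ok
Recompute each column's even parity and compare to cp:
  c0: data parity 0, sent cp 0 → ok
  c1: data parity 1, sent cp 1 → ok
  c2: data parity 0, sent cp 1 → mismatch
  c3: data parity 1, sent cp 1 → ok
Exactly one row (r3) and one column (c2) fail → the flipped bit is at their intersection.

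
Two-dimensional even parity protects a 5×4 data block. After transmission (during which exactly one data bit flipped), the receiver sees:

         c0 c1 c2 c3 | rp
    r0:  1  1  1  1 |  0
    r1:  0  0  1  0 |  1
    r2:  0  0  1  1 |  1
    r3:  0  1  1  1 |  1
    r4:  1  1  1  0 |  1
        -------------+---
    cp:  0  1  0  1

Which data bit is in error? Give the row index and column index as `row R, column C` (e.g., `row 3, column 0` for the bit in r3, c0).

Recompute each row's even parity and compare to rp:
  r0: data parity 0, sent rp 0 → ok
  r1: data parity 1, sent rp 1 → ok
  r2: data parity 0, sent rp 1 → mismatch
  r3: data parity 1, sent rp 1 → ok
  r4: data parity 1, sent rp 1 → ok
Recompute each column's even parity and compare to cp:
  c0: data parity 0, sent cp 0 → ok
  c1: data parity 1, sent cp 1 → ok
  c2: data parity 1, sent cp 0 → mismatch
  c3: data parity 1, sent cp 1 → ok
Exactly one row (r2) and one column (c2) fail → the flipped bit is at their intersection.

row 2, column 2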